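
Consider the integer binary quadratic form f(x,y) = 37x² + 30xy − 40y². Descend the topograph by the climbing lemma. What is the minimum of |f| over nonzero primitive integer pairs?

river: ρ → (-40,50,27)
river: ρ → (27,58,-32)
river: ρ → (-32,70,15)
river: ρ → (15,80,-7)
river: ρ → (-7,74,48)
river: ρ → (48,22,-33)
river: ρ → (-33,44,37)
river: ρ → (37,30,-40)
closes: descent 0, river 8
min |a| on river = 7

7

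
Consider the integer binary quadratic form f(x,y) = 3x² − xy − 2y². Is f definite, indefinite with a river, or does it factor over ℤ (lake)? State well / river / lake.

D = b²−4ac = (-1)² − 4·3·(-2) = 25
D = 5² is a perfect square ⇒ form factors over ℤ ⇒ lakes

lake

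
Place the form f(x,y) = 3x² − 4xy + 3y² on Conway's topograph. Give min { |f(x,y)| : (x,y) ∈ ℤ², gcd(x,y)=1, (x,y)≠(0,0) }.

translate: b→2 (≡-4 mod 6), so (3,-4,3)→(3,2,2)
flip: (3,2,2)→(2,-2,3)
translate: b→2 (≡-2 mod 4), so (2,-2,3)→(2,2,3)
reduced (well bottom): (2,2,3) with a≤c, −a<b≤a
well minimum = a = 2

2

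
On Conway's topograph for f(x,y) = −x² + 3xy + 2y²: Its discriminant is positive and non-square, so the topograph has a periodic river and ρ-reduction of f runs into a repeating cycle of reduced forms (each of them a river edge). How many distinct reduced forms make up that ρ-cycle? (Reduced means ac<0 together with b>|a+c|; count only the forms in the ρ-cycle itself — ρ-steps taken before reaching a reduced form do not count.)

D = 17, ⌊√D⌋ = 4
river: ρ → (2,1,-2)
river: ρ → (-2,3,1)
river: ρ → (1,3,-2)
river: ρ → (-2,1,2)
river: ρ → (2,3,-1)
river: ρ → (-1,3,2)
ρ-cycle length = 6 (tail of 0 descent steps not counted)

6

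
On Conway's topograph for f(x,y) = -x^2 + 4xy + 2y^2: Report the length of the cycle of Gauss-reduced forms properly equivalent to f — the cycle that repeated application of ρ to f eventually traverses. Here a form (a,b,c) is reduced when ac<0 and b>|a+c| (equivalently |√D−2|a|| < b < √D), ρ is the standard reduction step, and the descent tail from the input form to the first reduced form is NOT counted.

D = 24, ⌊√D⌋ = 4
river: ρ → (2,4,-1)
river: ρ → (-1,4,2)
ρ-cycle length = 2 (tail of 0 descent steps not counted)

2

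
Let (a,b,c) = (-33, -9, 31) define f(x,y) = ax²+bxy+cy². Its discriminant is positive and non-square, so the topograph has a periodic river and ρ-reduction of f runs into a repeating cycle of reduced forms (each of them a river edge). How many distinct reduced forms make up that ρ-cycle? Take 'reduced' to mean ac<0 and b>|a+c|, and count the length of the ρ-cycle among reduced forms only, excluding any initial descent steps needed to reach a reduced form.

D = 4173, ⌊√D⌋ = 64
descent: ρ → (31,9,-33)  [lands on river]
river: ρ → (-33,57,7)
river: ρ → (7,55,-41)
river: ρ → (-41,27,21)
river: ρ → (21,57,-11)
river: ρ → (-11,53,31)
ρ-cycle length = 6 (tail of 1 descent step not counted)

6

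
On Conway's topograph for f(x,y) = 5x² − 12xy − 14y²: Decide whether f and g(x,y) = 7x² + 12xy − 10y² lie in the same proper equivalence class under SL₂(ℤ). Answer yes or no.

D₁ = 424, D₂ = 424
river cycle of f (length 14): (-14, 12, 5), (5, 18, -5), (-5, 12, 14), (14, 16, -3), (-3, 20, 2), (2, 20, -3), (-3, 16, 14), (14, 12, -5), (-5, 18, 5), (5, 12, -14), … (4 more)
river cycle of g (length 18): (-10, 8, 9), (9, 10, -9), (-9, 8, 10), (10, 12, -7), (-7, 16, 6), (6, 20, -1), (-1, 20, 6), (6, 16, -7), (-7, 12, 10), (10, 8, -9), … (8 more)
cycles differ ⇒ inequivalent

no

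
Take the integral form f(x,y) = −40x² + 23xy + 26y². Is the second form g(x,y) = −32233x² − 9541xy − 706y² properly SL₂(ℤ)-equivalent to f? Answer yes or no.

D₁ = 4689, D₂ = 4689
river cycle of f (length 72): (26, 29, -37), (-37, 45, 18), (18, 63, -10), (-10, 57, 36), (36, 15, -31), (-31, 47, 20), (20, 33, -45), (-45, 57, 8), (8, 55, -52), (-52, 49, 11), … (62 more)
river cycle of g (length 72): (-40, 23, 26), (26, 29, -37), (-37, 45, 18), (18, 63, -10), (-10, 57, 36), (36, 15, -31), (-31, 47, 20), (20, 33, -45), (-45, 57, 8), (8, 55, -52), … (62 more)
cycles coincide ⇒ equivalent

yes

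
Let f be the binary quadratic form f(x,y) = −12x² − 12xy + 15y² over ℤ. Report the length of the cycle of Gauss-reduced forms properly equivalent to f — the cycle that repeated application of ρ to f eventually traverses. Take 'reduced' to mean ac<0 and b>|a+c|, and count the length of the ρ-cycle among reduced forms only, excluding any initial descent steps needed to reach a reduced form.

D = 864, ⌊√D⌋ = 29
descent: ρ → (15,12,-12)  [lands on river]
river: ρ → (-12,12,15)
river: ρ → (15,18,-9)
river: ρ → (-9,18,15)
ρ-cycle length = 4 (tail of 1 descent step not counted)

4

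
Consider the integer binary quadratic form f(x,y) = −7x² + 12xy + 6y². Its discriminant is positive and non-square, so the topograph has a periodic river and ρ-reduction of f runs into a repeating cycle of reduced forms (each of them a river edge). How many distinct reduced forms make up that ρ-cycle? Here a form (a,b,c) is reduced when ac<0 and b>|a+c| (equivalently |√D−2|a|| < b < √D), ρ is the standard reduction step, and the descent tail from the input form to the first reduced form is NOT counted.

D = 312, ⌊√D⌋ = 17
river: ρ → (6,12,-7)
river: ρ → (-7,16,2)
river: ρ → (2,16,-7)
river: ρ → (-7,12,6)
ρ-cycle length = 4 (tail of 0 descent steps not counted)

4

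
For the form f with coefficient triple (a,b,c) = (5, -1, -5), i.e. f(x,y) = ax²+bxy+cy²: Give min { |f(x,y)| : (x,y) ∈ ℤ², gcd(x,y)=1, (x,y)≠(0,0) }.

descent: ρ → (-5,1,5)  [lands on river]
river: ρ → (5,9,-1)
river: ρ → (-1,9,5)
river: ρ → (5,1,-5)
river: ρ → (-5,9,1)
river: ρ → (1,9,-5)
closes: descent 1, river 6
min |a| on river = 1

1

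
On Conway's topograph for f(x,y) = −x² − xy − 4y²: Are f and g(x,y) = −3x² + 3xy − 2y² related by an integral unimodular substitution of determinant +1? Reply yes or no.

D₁ = -15, D₂ = -15
f is negative-definite; reduce −f:
−f: reduced (well bottom): (1,1,4) with a≤c, −a<b≤a
flip sign back: reduced form of f is (-1,-1,-4)
g is negative-definite; reduce −g:
−g: translate: b→3 (≡-3 mod 6), so (3,-3,2)→(3,3,2)
−g: flip: (3,3,2)→(2,-3,3)
−g: translate: b→1 (≡-3 mod 4), so (2,-3,3)→(2,1,2)
−g: reduced (well bottom): (2,1,2) with a≤c, −a<b≤a
flip sign back: reduced form of g is (-2,-1,-2)
reduced forms (-1, -1, -4) vs (-2, -1, -2) ⇒ inequivalent

no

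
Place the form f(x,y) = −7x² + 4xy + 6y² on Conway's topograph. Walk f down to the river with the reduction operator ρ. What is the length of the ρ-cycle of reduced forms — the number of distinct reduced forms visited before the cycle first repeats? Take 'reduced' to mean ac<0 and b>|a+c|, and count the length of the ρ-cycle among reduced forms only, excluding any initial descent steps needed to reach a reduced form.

D = 184, ⌊√D⌋ = 13
river: ρ → (6,8,-5)
river: ρ → (-5,12,2)
river: ρ → (2,12,-5)
river: ρ → (-5,8,6)
river: ρ → (6,4,-7)
river: ρ → (-7,10,3)
river: ρ → (3,8,-10)
river: ρ → (-10,12,1)
river: ρ → (1,12,-10)
river: ρ → (-10,8,3)
river: ρ → (3,10,-7)
river: ρ → (-7,4,6)
ρ-cycle length = 12 (tail of 0 descent steps not counted)

12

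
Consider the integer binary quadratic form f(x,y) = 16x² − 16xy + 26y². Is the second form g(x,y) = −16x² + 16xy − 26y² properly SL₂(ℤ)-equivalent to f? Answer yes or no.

D₁ = -1408, D₂ = -1408
f: translate: b→16 (≡-16 mod 32), so (16,-16,26)→(16,16,26)
f: reduced (well bottom): (16,16,26) with a≤c, −a<b≤a
g is negative-definite; reduce −g:
−g: translate: b→16 (≡-16 mod 32), so (16,-16,26)→(16,16,26)
−g: reduced (well bottom): (16,16,26) with a≤c, −a<b≤a
flip sign back: reduced form of g is (-16,-16,-26)
reduced forms (16, 16, 26) vs (-16, -16, -26) ⇒ inequivalent

no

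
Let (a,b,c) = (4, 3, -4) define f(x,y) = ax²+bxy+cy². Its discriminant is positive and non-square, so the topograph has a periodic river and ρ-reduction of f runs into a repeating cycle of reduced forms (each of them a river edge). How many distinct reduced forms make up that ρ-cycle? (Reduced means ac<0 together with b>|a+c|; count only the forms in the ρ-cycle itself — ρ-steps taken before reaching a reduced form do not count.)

D = 73, ⌊√D⌋ = 8
river: ρ → (-4,5,3)
river: ρ → (3,7,-2)
river: ρ → (-2,5,6)
river: ρ → (6,7,-1)
river: ρ → (-1,7,6)
river: ρ → (6,5,-2)
river: ρ → (-2,7,3)
river: ρ → (3,5,-4)
river: ρ → (-4,3,4)
river: ρ → (4,5,-3)
river: ρ → (-3,7,2)
river: ρ → (2,5,-6)
river: ρ → (-6,7,1)
river: ρ → (1,7,-6)
river: ρ → (-6,5,2)
river: ρ → (2,7,-3)
river: ρ → (-3,5,4)
river: ρ → (4,3,-4)
ρ-cycle length = 18 (tail of 0 descent steps not counted)

18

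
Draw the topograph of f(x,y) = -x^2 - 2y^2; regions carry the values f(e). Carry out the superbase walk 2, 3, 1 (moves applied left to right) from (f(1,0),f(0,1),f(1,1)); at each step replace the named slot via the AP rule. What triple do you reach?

start (-1,-2,-3) = (f(1,0),f(0,1),f(1,1))
replace slot 2: 2·((-1)+(-3)) − (-2) = -6 → (-1,-6,-3)
replace slot 3: 2·((-1)+(-6)) − (-3) = -11 → (-1,-6,-11)
replace slot 1: 2·((-6)+(-11)) − (-1) = -33 → (-33,-6,-11)

-33,-6,-11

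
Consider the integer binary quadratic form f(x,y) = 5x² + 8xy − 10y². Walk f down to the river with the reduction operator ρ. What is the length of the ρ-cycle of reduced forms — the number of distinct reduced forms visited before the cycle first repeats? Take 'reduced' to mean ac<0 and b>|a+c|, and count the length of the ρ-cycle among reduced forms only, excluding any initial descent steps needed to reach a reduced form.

D = 264, ⌊√D⌋ = 16
river: ρ → (-10,12,3)
river: ρ → (3,12,-10)
river: ρ → (-10,8,5)
river: ρ → (5,12,-6)
river: ρ → (-6,12,5)
river: ρ → (5,8,-10)
ρ-cycle length = 6 (tail of 0 descent steps not counted)

6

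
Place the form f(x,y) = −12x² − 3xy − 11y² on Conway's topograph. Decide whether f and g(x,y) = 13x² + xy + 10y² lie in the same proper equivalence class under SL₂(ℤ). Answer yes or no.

D₁ = -519, D₂ = -519
f is negative-definite; reduce −f:
−f: flip: (12,3,11)→(11,-3,12)
−f: reduced (well bottom): (11,-3,12) with a≤c, −a<b≤a
flip sign back: reduced form of f is (-11,3,-12)
g: flip: (13,1,10)→(10,-1,13)
g: reduced (well bottom): (10,-1,13) with a≤c, −a<b≤a
reduced forms (-11, 3, -12) vs (10, -1, 13) ⇒ inequivalent

no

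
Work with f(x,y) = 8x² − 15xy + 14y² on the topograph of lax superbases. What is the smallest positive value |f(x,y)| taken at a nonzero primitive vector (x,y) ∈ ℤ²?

translate: b→1 (≡-15 mod 16), so (8,-15,14)→(8,1,7)
flip: (8,1,7)→(7,-1,8)
reduced (well bottom): (7,-1,8) with a≤c, −a<b≤a
well minimum = a = 7

7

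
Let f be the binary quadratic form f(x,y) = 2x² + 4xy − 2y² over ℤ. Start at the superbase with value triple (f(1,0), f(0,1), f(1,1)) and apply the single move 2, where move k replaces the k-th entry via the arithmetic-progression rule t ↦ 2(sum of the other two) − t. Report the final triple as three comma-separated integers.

start (2,-2,4) = (f(1,0),f(0,1),f(1,1))
replace slot 2: 2·(2+4) − (-2) = 14 → (2,14,4)

2,14,4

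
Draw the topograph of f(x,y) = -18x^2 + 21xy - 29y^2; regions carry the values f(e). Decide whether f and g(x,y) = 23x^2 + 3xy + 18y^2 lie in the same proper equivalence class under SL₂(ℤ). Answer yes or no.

D₁ = -1647, D₂ = -1647
f is negative-definite; reduce −f:
−f: translate: b→15 (≡-21 mod 36), so (18,-21,29)→(18,15,26)
−f: reduced (well bottom): (18,15,26) with a≤c, −a<b≤a
flip sign back: reduced form of f is (-18,-15,-26)
g: flip: (23,3,18)→(18,-3,23)
g: reduced (well bottom): (18,-3,23) with a≤c, −a<b≤a
reduced forms (-18, -15, -26) vs (18, -3, 23) ⇒ inequivalent

no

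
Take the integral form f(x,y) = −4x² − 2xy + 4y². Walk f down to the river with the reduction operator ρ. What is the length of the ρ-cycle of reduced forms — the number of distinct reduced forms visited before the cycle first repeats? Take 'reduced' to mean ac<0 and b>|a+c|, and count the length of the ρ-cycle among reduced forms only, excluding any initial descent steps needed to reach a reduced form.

D = 68, ⌊√D⌋ = 8
descent: ρ → (4,2,-4)  [lands on river]
river: ρ → (-4,6,2)
river: ρ → (2,6,-4)
river: ρ → (-4,2,4)
river: ρ → (4,6,-2)
river: ρ → (-2,6,4)
ρ-cycle length = 6 (tail of 1 descent step not counted)

6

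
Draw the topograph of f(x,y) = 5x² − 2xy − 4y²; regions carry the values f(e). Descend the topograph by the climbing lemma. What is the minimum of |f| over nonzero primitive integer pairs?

descent: ρ → (-4,2,5)  [lands on river]
river: ρ → (5,8,-1)
river: ρ → (-1,8,5)
river: ρ → (5,2,-4)
river: ρ → (-4,6,3)
river: ρ → (3,6,-4)
closes: descent 1, river 6
min |a| on river = 1

1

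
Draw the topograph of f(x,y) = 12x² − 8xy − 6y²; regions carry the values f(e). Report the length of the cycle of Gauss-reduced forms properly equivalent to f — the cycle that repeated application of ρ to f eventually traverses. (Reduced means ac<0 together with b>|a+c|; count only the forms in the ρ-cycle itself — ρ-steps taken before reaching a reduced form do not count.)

D = 352, ⌊√D⌋ = 18
descent: ρ → (-6,8,12)  [lands on river]
river: ρ → (12,16,-2)
river: ρ → (-2,16,12)
river: ρ → (12,8,-6)
river: ρ → (-6,16,4)
river: ρ → (4,16,-6)
ρ-cycle length = 6 (tail of 1 descent step not counted)

6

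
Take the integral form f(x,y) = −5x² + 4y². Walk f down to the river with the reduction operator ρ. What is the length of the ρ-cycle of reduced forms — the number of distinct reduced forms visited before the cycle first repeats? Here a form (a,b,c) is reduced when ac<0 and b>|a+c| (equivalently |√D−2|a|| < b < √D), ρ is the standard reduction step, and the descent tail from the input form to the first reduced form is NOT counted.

D = 80, ⌊√D⌋ = 8
descent: ρ → (4,8,-1)  [lands on river]
river: ρ → (-1,8,4)
ρ-cycle length = 2 (tail of 1 descent step not counted)

2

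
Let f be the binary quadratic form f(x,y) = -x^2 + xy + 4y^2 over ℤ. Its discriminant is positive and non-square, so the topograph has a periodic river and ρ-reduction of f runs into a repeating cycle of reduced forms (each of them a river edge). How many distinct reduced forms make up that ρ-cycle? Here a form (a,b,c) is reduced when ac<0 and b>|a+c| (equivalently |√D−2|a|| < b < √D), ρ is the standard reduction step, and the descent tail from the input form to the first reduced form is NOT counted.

D = 17, ⌊√D⌋ = 4
descent: ρ → (4,-1,-1)
descent: ρ → (-1,3,2)  [lands on river]
river: ρ → (2,1,-2)
river: ρ → (-2,3,1)
river: ρ → (1,3,-2)
river: ρ → (-2,1,2)
river: ρ → (2,3,-1)
ρ-cycle length = 6 (tail of 2 descent steps not counted)

6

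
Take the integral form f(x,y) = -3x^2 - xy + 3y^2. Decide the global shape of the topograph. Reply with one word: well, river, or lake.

D = b²−4ac = (-1)² − 4·(-3)·3 = 37
D > 0 non-square ⇒ indefinite ⇒ periodic river

river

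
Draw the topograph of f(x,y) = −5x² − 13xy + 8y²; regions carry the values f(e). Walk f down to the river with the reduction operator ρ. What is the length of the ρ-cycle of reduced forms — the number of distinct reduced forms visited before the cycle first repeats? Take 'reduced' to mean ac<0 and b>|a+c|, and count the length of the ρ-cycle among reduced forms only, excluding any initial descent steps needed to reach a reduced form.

D = 329, ⌊√D⌋ = 18
descent: ρ → (8,13,-5)  [lands on river]
river: ρ → (-5,17,2)
river: ρ → (2,15,-13)
river: ρ → (-13,11,4)
river: ρ → (4,13,-10)
river: ρ → (-10,7,7)
river: ρ → (7,7,-10)
river: ρ → (-10,13,4)
river: ρ → (4,11,-13)
river: ρ → (-13,15,2)
river: ρ → (2,17,-5)
river: ρ → (-5,13,8)
river: ρ → (8,3,-10)
river: ρ → (-10,17,1)
river: ρ → (1,17,-10)
river: ρ → (-10,3,8)
ρ-cycle length = 16 (tail of 1 descent step not counted)

16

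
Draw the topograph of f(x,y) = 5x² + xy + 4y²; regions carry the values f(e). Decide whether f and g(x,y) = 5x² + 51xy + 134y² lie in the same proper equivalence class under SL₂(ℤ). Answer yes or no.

D₁ = -79, D₂ = -79
f: flip: (5,1,4)→(4,-1,5)
f: reduced (well bottom): (4,-1,5) with a≤c, −a<b≤a
g: translate: b→1 (≡51 mod 10), so (5,51,134)→(5,1,4)
g: flip: (5,1,4)→(4,-1,5)
g: reduced (well bottom): (4,-1,5) with a≤c, −a<b≤a
reduced forms (4, -1, 5) vs (4, -1, 5) ⇒ equivalent

yes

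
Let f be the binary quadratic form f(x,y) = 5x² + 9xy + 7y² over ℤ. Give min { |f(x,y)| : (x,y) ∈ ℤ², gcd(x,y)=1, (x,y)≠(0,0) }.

translate: b→-1 (≡9 mod 10), so (5,9,7)→(5,-1,3)
flip: (5,-1,3)→(3,1,5)
reduced (well bottom): (3,1,5) with a≤c, −a<b≤a
well minimum = a = 3

3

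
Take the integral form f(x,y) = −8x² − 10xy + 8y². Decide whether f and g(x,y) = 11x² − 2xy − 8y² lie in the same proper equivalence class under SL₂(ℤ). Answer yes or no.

D₁ = 356, D₂ = 356
river cycle of f (length 14): (8, 10, -8), (-8, 6, 10), (10, 14, -4), (-4, 18, 2), (2, 18, -4), (-4, 14, 10), (10, 6, -8), (-8, 10, 8), (8, 6, -10), (-10, 14, 4), … (4 more)
river cycle of g (length 10): (-8, 18, 1), (1, 18, -8), (-8, 14, 5), (5, 16, -5), (-5, 14, 8), (8, 18, -1), (-1, 18, 8), (8, 14, -5), (-5, 16, 5), (5, 14, -8)
cycles differ ⇒ inequivalent

no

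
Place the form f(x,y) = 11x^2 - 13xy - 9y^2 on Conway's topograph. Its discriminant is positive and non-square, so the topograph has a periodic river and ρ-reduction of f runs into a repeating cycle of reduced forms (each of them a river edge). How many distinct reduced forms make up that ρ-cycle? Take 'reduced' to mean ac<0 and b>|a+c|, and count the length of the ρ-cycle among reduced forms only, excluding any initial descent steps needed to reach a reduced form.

D = 565, ⌊√D⌋ = 23
descent: ρ → (-9,13,11)  [lands on river]
river: ρ → (11,9,-11)
river: ρ → (-11,13,9)
river: ρ → (9,23,-1)
river: ρ → (-1,23,9)
river: ρ → (9,13,-11)
river: ρ → (-11,9,11)
river: ρ → (11,13,-9)
river: ρ → (-9,23,1)
river: ρ → (1,23,-9)
ρ-cycle length = 10 (tail of 1 descent step not counted)

10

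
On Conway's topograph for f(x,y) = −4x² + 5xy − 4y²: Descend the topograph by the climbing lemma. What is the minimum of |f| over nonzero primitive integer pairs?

translate: b→3 (≡-5 mod 8), so (4,-5,4)→(4,3,3)
flip: (4,3,3)→(3,-3,4)
translate: b→3 (≡-3 mod 6), so (3,-3,4)→(3,3,4)
reduced (well bottom): (3,3,4) with a≤c, −a<b≤a
well minimum |f| = |-3| = 3 (negative-definite)

3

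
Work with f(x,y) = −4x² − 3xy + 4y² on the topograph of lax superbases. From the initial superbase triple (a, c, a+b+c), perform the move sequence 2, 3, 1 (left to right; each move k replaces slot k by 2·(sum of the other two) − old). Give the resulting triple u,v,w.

start (-4,4,-3) = (f(1,0),f(0,1),f(1,1))
replace slot 2: 2·((-4)+(-3)) − 4 = -18 → (-4,-18,-3)
replace slot 3: 2·((-4)+(-18)) − (-3) = -41 → (-4,-18,-41)
replace slot 1: 2·((-18)+(-41)) − (-4) = -114 → (-114,-18,-41)

-114,-18,-41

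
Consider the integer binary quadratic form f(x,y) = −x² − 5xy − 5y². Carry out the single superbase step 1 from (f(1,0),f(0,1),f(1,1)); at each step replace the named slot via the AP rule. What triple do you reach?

start (-1,-5,-11) = (f(1,0),f(0,1),f(1,1))
replace slot 1: 2·((-5)+(-11)) − (-1) = -31 → (-31,-5,-11)

-31,-5,-11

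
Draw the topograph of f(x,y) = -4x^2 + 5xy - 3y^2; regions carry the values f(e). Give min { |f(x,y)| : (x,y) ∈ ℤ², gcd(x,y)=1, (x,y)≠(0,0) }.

translate: b→3 (≡-5 mod 8), so (4,-5,3)→(4,3,2)
flip: (4,3,2)→(2,-3,4)
translate: b→1 (≡-3 mod 4), so (2,-3,4)→(2,1,3)
reduced (well bottom): (2,1,3) with a≤c, −a<b≤a
well minimum |f| = |-2| = 2 (negative-definite)

2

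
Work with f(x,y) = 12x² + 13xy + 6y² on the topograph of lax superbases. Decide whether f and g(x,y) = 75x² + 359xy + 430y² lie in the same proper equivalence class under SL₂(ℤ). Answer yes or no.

D₁ = -119, D₂ = -119
f: translate: b→-11 (≡13 mod 24), so (12,13,6)→(12,-11,5)
f: flip: (12,-11,5)→(5,11,12)
f: translate: b→1 (≡11 mod 10), so (5,11,12)→(5,1,6)
f: reduced (well bottom): (5,1,6) with a≤c, −a<b≤a
g: translate: b→59 (≡359 mod 150), so (75,359,430)→(75,59,12)
g: flip: (75,59,12)→(12,-59,75)
g: translate: b→-11 (≡-59 mod 24), so (12,-59,75)→(12,-11,5)
g: flip: (12,-11,5)→(5,11,12)
g: translate: b→1 (≡11 mod 10), so (5,11,12)→(5,1,6)
g: reduced (well bottom): (5,1,6) with a≤c, −a<b≤a
reduced forms (5, 1, 6) vs (5, 1, 6) ⇒ equivalent

yes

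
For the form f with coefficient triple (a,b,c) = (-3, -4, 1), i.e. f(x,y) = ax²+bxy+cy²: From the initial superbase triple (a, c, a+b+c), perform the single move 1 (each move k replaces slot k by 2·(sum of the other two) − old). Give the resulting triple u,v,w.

start (-3,1,-6) = (f(1,0),f(0,1),f(1,1))
replace slot 1: 2·(1+(-6)) − (-3) = -7 → (-7,1,-6)

-7,1,-6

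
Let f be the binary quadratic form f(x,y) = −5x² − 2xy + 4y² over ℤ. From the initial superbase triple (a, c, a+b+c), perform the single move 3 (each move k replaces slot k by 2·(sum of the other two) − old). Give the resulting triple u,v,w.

start (-5,4,-3) = (f(1,0),f(0,1),f(1,1))
replace slot 3: 2·((-5)+4) − (-3) = 1 → (-5,4,1)

-5,4,1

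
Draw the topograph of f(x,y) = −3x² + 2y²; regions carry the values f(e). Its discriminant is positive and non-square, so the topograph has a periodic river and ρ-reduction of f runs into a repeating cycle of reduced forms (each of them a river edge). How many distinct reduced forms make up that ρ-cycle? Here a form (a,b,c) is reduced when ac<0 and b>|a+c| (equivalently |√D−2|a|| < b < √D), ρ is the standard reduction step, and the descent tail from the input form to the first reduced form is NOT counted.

D = 24, ⌊√D⌋ = 4
descent: ρ → (2,4,-1)  [lands on river]
river: ρ → (-1,4,2)
ρ-cycle length = 2 (tail of 1 descent step not counted)

2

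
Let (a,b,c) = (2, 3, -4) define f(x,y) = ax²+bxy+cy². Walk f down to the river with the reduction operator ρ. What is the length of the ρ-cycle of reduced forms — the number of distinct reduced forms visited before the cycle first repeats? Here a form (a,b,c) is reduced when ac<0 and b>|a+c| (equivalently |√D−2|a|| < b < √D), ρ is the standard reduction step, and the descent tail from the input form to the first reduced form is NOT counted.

D = 41, ⌊√D⌋ = 6
river: ρ → (-4,5,1)
river: ρ → (1,5,-4)
river: ρ → (-4,3,2)
river: ρ → (2,5,-2)
river: ρ → (-2,3,4)
river: ρ → (4,5,-1)
river: ρ → (-1,5,4)
river: ρ → (4,3,-2)
river: ρ → (-2,5,2)
river: ρ → (2,3,-4)
ρ-cycle length = 10 (tail of 0 descent steps not counted)

10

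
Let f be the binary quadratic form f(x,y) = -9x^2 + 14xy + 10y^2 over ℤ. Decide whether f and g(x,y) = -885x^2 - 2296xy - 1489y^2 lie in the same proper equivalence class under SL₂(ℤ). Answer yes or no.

D₁ = 556, D₂ = 556
river cycle of f (length 18): (10, 6, -13), (-13, 20, 3), (3, 22, -6), (-6, 14, 15), (15, 16, -5), (-5, 14, 18), (18, 22, -1), (-1, 22, 18), (18, 14, -5), (-5, 16, 15), … (8 more)
river cycle of g (length 18): (-9, 14, 10), (10, 6, -13), (-13, 20, 3), (3, 22, -6), (-6, 14, 15), (15, 16, -5), (-5, 14, 18), (18, 22, -1), (-1, 22, 18), (18, 14, -5), … (8 more)
cycles coincide ⇒ equivalent

yes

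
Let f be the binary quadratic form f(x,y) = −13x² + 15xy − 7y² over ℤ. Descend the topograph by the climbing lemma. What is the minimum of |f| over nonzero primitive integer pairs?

translate: b→11 (≡-15 mod 26), so (13,-15,7)→(13,11,5)
flip: (13,11,5)→(5,-11,13)
translate: b→-1 (≡-11 mod 10), so (5,-11,13)→(5,-1,7)
reduced (well bottom): (5,-1,7) with a≤c, −a<b≤a
well minimum |f| = |-5| = 5 (negative-definite)

5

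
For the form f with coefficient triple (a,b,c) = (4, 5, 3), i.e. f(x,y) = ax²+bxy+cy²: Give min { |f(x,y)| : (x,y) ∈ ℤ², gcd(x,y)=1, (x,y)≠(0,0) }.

translate: b→-3 (≡5 mod 8), so (4,5,3)→(4,-3,2)
flip: (4,-3,2)→(2,3,4)
translate: b→-1 (≡3 mod 4), so (2,3,4)→(2,-1,3)
reduced (well bottom): (2,-1,3) with a≤c, −a<b≤a
well minimum = a = 2

2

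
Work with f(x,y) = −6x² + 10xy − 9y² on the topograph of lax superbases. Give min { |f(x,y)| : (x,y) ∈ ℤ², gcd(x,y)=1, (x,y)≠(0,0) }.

translate: b→2 (≡-10 mod 12), so (6,-10,9)→(6,2,5)
flip: (6,2,5)→(5,-2,6)
reduced (well bottom): (5,-2,6) with a≤c, −a<b≤a
well minimum |f| = |-5| = 5 (negative-definite)

5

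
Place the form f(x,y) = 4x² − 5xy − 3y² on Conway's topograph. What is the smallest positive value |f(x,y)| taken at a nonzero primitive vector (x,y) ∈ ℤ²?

descent: ρ → (-3,5,4)  [lands on river]
river: ρ → (4,3,-4)
river: ρ → (-4,5,3)
river: ρ → (3,7,-2)
river: ρ → (-2,5,6)
river: ρ → (6,7,-1)
river: ρ → (-1,7,6)
river: ρ → (6,5,-2)
river: ρ → (-2,7,3)
river: ρ → (3,5,-4)
river: ρ → (-4,3,4)
river: ρ → (4,5,-3)
river: ρ → (-3,7,2)
river: ρ → (2,5,-6)
river: ρ → (-6,7,1)
river: ρ → (1,7,-6)
river: ρ → (-6,5,2)
river: ρ → (2,7,-3)
closes: descent 1, river 18
min |a| on river = 1

1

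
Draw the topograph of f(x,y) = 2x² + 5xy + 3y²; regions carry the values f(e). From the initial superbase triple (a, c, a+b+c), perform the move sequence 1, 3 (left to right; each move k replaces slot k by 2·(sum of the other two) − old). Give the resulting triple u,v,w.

start (2,3,10) = (f(1,0),f(0,1),f(1,1))
replace slot 1: 2·(3+10) − 2 = 24 → (24,3,10)
replace slot 3: 2·(24+3) − 10 = 44 → (24,3,44)

24,3,44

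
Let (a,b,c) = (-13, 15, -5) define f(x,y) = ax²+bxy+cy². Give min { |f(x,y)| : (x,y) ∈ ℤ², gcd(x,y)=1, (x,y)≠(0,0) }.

translate: b→11 (≡-15 mod 26), so (13,-15,5)→(13,11,3)
flip: (13,11,3)→(3,-11,13)
translate: b→1 (≡-11 mod 6), so (3,-11,13)→(3,1,3)
reduced (well bottom): (3,1,3) with a≤c, −a<b≤a
well minimum |f| = |-3| = 3 (negative-definite)

3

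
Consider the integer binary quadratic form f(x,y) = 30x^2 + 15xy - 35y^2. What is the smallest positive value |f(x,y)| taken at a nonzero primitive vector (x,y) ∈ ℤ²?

river: ρ → (-35,55,10)
river: ρ → (10,65,-5)
river: ρ → (-5,65,10)
river: ρ → (10,55,-35)
river: ρ → (-35,15,30)
river: ρ → (30,45,-20)
river: ρ → (-20,35,40)
river: ρ → (40,45,-15)
river: ρ → (-15,45,40)
river: ρ → (40,35,-20)
river: ρ → (-20,45,30)
river: ρ → (30,15,-35)
closes: descent 0, river 12
min |a| on river = 5

5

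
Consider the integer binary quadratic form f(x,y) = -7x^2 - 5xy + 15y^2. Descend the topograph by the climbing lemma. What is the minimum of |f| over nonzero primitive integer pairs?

descent: ρ → (15,5,-7)
descent: ρ → (-7,9,13)  [lands on river]
river: ρ → (13,17,-3)
river: ρ → (-3,19,7)
river: ρ → (7,9,-13)
river: ρ → (-13,17,3)
river: ρ → (3,19,-7)
closes: descent 2, river 6
min |a| on river = 3

3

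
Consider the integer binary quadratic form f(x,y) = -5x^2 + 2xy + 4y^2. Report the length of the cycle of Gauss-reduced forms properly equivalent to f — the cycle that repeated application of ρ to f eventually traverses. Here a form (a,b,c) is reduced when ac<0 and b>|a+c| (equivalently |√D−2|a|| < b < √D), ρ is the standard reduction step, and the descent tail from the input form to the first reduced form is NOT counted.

D = 84, ⌊√D⌋ = 9
river: ρ → (4,6,-3)
river: ρ → (-3,6,4)
river: ρ → (4,2,-5)
river: ρ → (-5,8,1)
river: ρ → (1,8,-5)
river: ρ → (-5,2,4)
ρ-cycle length = 6 (tail of 0 descent steps not counted)

6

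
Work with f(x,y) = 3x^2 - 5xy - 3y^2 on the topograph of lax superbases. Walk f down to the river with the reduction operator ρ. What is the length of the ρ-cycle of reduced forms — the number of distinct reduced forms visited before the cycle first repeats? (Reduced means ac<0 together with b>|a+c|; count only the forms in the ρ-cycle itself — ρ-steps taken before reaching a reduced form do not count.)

D = 61, ⌊√D⌋ = 7
descent: ρ → (-3,5,3)  [lands on river]
river: ρ → (3,7,-1)
river: ρ → (-1,7,3)
river: ρ → (3,5,-3)
river: ρ → (-3,7,1)
river: ρ → (1,7,-3)
ρ-cycle length = 6 (tail of 1 descent step not counted)

6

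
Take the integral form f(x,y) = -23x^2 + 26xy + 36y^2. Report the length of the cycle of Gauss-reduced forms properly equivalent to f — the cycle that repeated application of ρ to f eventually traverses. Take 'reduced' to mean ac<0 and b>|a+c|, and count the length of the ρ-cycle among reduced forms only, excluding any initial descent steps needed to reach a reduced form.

D = 3988, ⌊√D⌋ = 63
river: ρ → (36,46,-13)
river: ρ → (-13,58,12)
river: ρ → (12,62,-3)
river: ρ → (-3,58,52)
river: ρ → (52,46,-9)
river: ρ → (-9,62,4)
river: ρ → (4,58,-39)
river: ρ → (-39,20,23)
river: ρ → (23,26,-36)
river: ρ → (-36,46,13)
river: ρ → (13,58,-12)
river: ρ → (-12,62,3)
river: ρ → (3,58,-52)
river: ρ → (-52,46,9)
river: ρ → (9,62,-4)
river: ρ → (-4,58,39)
river: ρ → (39,20,-23)
river: ρ → (-23,26,36)
ρ-cycle length = 18 (tail of 0 descent steps not counted)

18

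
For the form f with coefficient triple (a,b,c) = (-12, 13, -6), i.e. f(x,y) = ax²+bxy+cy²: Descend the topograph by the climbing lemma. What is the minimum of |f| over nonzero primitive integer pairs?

translate: b→11 (≡-13 mod 24), so (12,-13,6)→(12,11,5)
flip: (12,11,5)→(5,-11,12)
translate: b→-1 (≡-11 mod 10), so (5,-11,12)→(5,-1,6)
reduced (well bottom): (5,-1,6) with a≤c, −a<b≤a
well minimum |f| = |-5| = 5 (negative-definite)

5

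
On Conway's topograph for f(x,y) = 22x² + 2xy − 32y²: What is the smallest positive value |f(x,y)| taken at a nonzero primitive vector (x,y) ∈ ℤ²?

descent: ρ → (-32,-2,22)
descent: ρ → (22,46,-8)  [lands on river]
river: ρ → (-8,50,10)
river: ρ → (10,50,-8)
river: ρ → (-8,46,22)
river: ρ → (22,42,-12)
river: ρ → (-12,30,40)
river: ρ → (40,50,-2)
river: ρ → (-2,50,40)
river: ρ → (40,30,-12)
river: ρ → (-12,42,22)
closes: descent 2, river 10
min |a| on river = 2

2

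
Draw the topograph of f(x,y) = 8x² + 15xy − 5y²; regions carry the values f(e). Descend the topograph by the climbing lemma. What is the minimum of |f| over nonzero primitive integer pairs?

river: ρ → (-5,15,8)
river: ρ → (8,17,-3)
river: ρ → (-3,19,2)
river: ρ → (2,17,-12)
river: ρ → (-12,7,7)
river: ρ → (7,7,-12)
river: ρ → (-12,17,2)
river: ρ → (2,19,-3)
river: ρ → (-3,17,8)
river: ρ → (8,15,-5)
closes: descent 0, river 10
min |a| on river = 2

2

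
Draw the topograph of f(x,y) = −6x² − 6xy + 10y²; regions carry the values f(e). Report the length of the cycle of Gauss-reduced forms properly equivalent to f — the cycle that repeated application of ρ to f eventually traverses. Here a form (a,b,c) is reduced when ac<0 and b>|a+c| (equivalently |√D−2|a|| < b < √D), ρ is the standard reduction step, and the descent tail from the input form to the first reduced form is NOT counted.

D = 276, ⌊√D⌋ = 16
descent: ρ → (10,6,-6)  [lands on river]
river: ρ → (-6,6,10)
river: ρ → (10,14,-2)
river: ρ → (-2,14,10)
ρ-cycle length = 4 (tail of 1 descent step not counted)

4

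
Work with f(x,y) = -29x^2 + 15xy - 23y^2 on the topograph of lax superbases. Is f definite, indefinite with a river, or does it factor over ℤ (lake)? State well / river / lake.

D = b²−4ac = 15² − 4·(-29)·(-23) = -2443
D < 0 ⇒ definite ⇒ every region one sign ⇒ single well

well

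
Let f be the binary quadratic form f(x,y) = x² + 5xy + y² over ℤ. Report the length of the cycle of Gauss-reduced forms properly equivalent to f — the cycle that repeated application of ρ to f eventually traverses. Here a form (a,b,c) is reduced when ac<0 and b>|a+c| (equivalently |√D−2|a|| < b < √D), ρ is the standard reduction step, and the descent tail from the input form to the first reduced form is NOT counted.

D = 21, ⌊√D⌋ = 4
descent: ρ → (1,3,-3)  [lands on river]
river: ρ → (-3,3,1)
ρ-cycle length = 2 (tail of 1 descent step not counted)

2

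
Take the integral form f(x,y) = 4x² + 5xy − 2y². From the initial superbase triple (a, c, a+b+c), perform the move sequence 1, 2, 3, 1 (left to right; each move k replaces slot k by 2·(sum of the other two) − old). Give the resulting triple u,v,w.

start (4,-2,7) = (f(1,0),f(0,1),f(1,1))
replace slot 1: 2·((-2)+7) − 4 = 6 → (6,-2,7)
replace slot 2: 2·(6+7) − (-2) = 28 → (6,28,7)
replace slot 3: 2·(6+28) − 7 = 61 → (6,28,61)
replace slot 1: 2·(28+61) − 6 = 172 → (172,28,61)

172,28,61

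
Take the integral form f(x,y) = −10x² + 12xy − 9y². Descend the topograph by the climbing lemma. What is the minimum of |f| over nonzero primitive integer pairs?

translate: b→8 (≡-12 mod 20), so (10,-12,9)→(10,8,7)
flip: (10,8,7)→(7,-8,10)
translate: b→6 (≡-8 mod 14), so (7,-8,10)→(7,6,9)
reduced (well bottom): (7,6,9) with a≤c, −a<b≤a
well minimum |f| = |-7| = 7 (negative-definite)

7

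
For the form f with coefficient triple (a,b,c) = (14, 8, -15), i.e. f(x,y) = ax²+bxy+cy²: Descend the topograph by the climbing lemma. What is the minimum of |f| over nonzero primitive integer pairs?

river: ρ → (-15,22,7)
river: ρ → (7,20,-18)
river: ρ → (-18,16,9)
river: ρ → (9,20,-14)
river: ρ → (-14,8,15)
river: ρ → (15,22,-7)
river: ρ → (-7,20,18)
river: ρ → (18,16,-9)
river: ρ → (-9,20,14)
river: ρ → (14,8,-15)
closes: descent 0, river 10
min |a| on river = 7

7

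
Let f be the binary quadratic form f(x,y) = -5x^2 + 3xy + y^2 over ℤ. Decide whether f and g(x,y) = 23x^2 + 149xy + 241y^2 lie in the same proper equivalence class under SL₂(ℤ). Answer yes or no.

D₁ = 29, D₂ = 29
river cycle of f (length 2): (1, 5, -1), (-1, 5, 1)
river cycle of g (length 2): (1, 5, -1), (-1, 5, 1)
cycles coincide ⇒ equivalent

yes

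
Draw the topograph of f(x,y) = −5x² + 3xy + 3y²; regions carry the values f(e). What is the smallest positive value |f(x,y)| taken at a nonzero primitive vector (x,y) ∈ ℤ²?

river: ρ → (3,3,-5)
river: ρ → (-5,7,1)
river: ρ → (1,7,-5)
river: ρ → (-5,3,3)
closes: descent 0, river 4
min |a| on river = 1

1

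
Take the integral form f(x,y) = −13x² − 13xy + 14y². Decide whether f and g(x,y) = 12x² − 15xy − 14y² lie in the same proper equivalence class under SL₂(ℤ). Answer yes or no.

D₁ = 897, D₂ = 897
river cycle of f (length 10): (14, 13, -13), (-13, 13, 14), (14, 15, -12), (-12, 9, 17), (17, 25, -4), (-4, 23, 23), (23, 23, -4), (-4, 25, 17), (17, 9, -12), (-12, 15, 14)
river cycle of g (length 10): (-14, 15, 12), (12, 9, -17), (-17, 25, 4), (4, 23, -23), (-23, 23, 4), (4, 25, -17), (-17, 9, 12), (12, 15, -14), (-14, 13, 13), (13, 13, -14)
cycles differ ⇒ inequivalent

no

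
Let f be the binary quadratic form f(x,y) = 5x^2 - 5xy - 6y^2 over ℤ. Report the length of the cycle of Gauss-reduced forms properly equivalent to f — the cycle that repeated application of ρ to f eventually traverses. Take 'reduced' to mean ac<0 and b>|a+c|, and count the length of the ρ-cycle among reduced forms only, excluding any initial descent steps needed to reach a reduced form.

D = 145, ⌊√D⌋ = 12
descent: ρ → (-6,5,5)  [lands on river]
river: ρ → (5,5,-6)
river: ρ → (-6,7,4)
river: ρ → (4,9,-4)
river: ρ → (-4,7,6)
river: ρ → (6,5,-5)
river: ρ → (-5,5,6)
river: ρ → (6,7,-4)
river: ρ → (-4,9,4)
river: ρ → (4,7,-6)
ρ-cycle length = 10 (tail of 1 descent step not counted)

10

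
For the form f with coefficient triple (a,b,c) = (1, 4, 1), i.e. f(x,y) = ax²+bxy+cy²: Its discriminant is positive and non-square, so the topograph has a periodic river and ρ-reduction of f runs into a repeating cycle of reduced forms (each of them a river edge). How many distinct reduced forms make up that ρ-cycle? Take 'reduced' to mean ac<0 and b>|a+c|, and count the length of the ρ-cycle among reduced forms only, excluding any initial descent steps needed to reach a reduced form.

D = 12, ⌊√D⌋ = 3
descent: ρ → (1,2,-2)  [lands on river]
river: ρ → (-2,2,1)
ρ-cycle length = 2 (tail of 1 descent step not counted)

2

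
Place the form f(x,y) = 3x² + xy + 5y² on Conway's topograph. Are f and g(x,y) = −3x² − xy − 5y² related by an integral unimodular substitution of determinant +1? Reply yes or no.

D₁ = -59, D₂ = -59
f: reduced (well bottom): (3,1,5) with a≤c, −a<b≤a
g is negative-definite; reduce −g:
−g: reduced (well bottom): (3,1,5) with a≤c, −a<b≤a
flip sign back: reduced form of g is (-3,-1,-5)
reduced forms (3, 1, 5) vs (-3, -1, -5) ⇒ inequivalent

no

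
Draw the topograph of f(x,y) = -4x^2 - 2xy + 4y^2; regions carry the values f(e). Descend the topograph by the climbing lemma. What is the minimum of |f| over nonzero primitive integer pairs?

descent: ρ → (4,2,-4)  [lands on river]
river: ρ → (-4,6,2)
river: ρ → (2,6,-4)
river: ρ → (-4,2,4)
river: ρ → (4,6,-2)
river: ρ → (-2,6,4)
closes: descent 1, river 6
min |a| on river = 2

2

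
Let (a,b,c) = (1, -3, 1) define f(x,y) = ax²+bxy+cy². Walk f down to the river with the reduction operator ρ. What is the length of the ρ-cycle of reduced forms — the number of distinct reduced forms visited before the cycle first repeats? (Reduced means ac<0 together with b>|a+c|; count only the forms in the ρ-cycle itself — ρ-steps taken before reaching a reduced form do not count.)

D = 5, ⌊√D⌋ = 2
descent: ρ → (1,1,-1)  [lands on river]
river: ρ → (-1,1,1)
ρ-cycle length = 2 (tail of 1 descent step not counted)

2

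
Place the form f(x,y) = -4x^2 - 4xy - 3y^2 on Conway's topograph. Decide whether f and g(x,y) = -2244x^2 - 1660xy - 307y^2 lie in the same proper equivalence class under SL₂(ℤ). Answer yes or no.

D₁ = -32, D₂ = -32
f is negative-definite; reduce −f:
−f: flip: (4,4,3)→(3,-4,4)
−f: translate: b→2 (≡-4 mod 6), so (3,-4,4)→(3,2,3)
−f: reduced (well bottom): (3,2,3) with a≤c, −a<b≤a
flip sign back: reduced form of f is (-3,-2,-3)
g is negative-definite; reduce −g:
−g: flip: (2244,1660,307)→(307,-1660,2244)
−g: translate: b→182 (≡-1660 mod 614), so (307,-1660,2244)→(307,182,27)
−g: flip: (307,182,27)→(27,-182,307)
−g: translate: b→-20 (≡-182 mod 54), so (27,-182,307)→(27,-20,4)
−g: flip: (27,-20,4)→(4,20,27)
−g: translate: b→4 (≡20 mod 8), so (4,20,27)→(4,4,3)
−g: flip: (4,4,3)→(3,-4,4)
−g: translate: b→2 (≡-4 mod 6), so (3,-4,4)→(3,2,3)
−g: reduced (well bottom): (3,2,3) with a≤c, −a<b≤a
flip sign back: reduced form of g is (-3,-2,-3)
reduced forms (-3, -2, -3) vs (-3, -2, -3) ⇒ equivalent

yes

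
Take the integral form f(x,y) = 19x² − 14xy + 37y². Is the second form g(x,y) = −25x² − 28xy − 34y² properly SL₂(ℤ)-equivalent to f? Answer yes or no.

D₁ = -2616, D₂ = -2616
f: reduced (well bottom): (19,-14,37) with a≤c, −a<b≤a
g is negative-definite; reduce −g:
−g: translate: b→-22 (≡28 mod 50), so (25,28,34)→(25,-22,31)
−g: reduced (well bottom): (25,-22,31) with a≤c, −a<b≤a
flip sign back: reduced form of g is (-25,22,-31)
reduced forms (19, -14, 37) vs (-25, 22, -31) ⇒ inequivalent

no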